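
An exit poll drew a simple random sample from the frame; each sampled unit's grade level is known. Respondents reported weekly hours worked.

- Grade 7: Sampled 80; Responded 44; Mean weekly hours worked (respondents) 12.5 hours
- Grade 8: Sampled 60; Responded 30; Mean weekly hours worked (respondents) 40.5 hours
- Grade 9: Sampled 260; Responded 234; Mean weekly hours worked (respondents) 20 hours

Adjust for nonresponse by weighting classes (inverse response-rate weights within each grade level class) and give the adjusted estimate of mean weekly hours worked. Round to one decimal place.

Response rates by class: Grade 7 44/80 = 55%, Grade 8 30/60 = 50%, Grade 9 234/260 = 90%.
Inverse-response-rate weighting restores each class to its sampled count, so class totals weight by n_sampled:
  Grade 7: 80 × 12.5 = 1000
  Grade 8: 60 × 40.5 = 2430
  Grade 9: 260 × 20 = 5200
Adjusted estimate = 8630 / 400 = 21.575 → 21.6.

21.6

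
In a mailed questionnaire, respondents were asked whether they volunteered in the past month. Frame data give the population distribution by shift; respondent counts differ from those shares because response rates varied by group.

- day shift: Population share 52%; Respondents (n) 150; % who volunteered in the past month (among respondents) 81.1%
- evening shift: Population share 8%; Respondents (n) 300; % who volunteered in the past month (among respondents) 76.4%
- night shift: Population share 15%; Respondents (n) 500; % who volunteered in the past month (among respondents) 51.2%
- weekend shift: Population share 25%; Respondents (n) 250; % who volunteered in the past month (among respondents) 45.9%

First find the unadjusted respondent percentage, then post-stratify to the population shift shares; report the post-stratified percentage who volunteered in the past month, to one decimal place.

67.4%

Without adjustment, the pooled respondent share is:
  (150/1200)×81.1 + (300/1200)×76.4 + (500/1200)×51.2 + (250/1200)×45.9 = 60.1333%
Reweighting by population shift shares:
  0.52×81.1 + 0.08×76.4 + 0.15×51.2 + 0.25×45.9 = 67.439%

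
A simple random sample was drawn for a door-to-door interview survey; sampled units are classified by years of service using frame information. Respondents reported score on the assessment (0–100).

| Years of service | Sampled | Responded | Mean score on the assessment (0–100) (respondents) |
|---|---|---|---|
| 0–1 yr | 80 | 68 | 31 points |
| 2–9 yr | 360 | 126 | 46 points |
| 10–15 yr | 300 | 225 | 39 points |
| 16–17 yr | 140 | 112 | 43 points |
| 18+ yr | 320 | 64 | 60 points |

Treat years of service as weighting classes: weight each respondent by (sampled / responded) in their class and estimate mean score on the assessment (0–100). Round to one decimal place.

Class response rates: 0–1 yr 68/80 = 85%, 2–9 yr 126/360 = 35%, 10–15 yr 225/300 = 75%, 16–17 yr 112/140 = 80%, 18+ yr 64/320 = 20%.
With weight = n_sampled/n_responded per class, the weighted class total is n_sampled:
  0–1 yr: 80 × 31 = 2480
  2–9 yr: 360 × 46 = 16,560
  10–15 yr: 300 × 39 = 11,700
  16–17 yr: 140 × 43 = 6020
  18+ yr: 320 × 60 = 19,200
Adjusted estimate = 55,960 / 1,200 = 46.6333 → 46.6.

46.6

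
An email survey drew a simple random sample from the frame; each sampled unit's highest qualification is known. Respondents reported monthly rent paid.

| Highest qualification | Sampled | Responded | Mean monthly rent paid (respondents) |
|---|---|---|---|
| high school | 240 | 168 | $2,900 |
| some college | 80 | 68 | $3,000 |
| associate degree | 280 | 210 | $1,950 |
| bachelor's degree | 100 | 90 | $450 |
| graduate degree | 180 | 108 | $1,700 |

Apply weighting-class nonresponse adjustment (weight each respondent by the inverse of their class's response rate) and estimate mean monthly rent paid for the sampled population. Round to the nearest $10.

Response rates by class: high school 168/240 = 70%, some college 68/80 = 85%, associate degree 210/280 = 75%, bachelor's degree 90/100 = 90%, graduate degree 108/180 = 60%.
Each respondent's weight = sampled/responded in their class; summing within a class gives n_sampled, so:
  high school: 240 × 2900 = 696,000
  some college: 80 × 3000 = 240,000
  associate degree: 280 × 1950 = 546,000
  bachelor's degree: 100 × 450 = 45,000
  graduate degree: 180 × 1700 = 306,000
Adjusted estimate = 1,833,000 / 880 = 2082.95 → $2,080.

$2,080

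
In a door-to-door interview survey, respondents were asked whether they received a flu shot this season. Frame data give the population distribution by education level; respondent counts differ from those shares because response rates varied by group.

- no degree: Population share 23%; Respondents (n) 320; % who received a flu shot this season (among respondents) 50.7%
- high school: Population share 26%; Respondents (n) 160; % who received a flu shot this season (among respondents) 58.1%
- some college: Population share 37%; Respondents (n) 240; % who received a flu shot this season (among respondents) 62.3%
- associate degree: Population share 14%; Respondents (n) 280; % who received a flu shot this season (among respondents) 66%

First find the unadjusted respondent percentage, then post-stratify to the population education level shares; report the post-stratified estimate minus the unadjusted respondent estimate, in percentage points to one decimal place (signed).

+0.1 percentage points

Without adjustment, the pooled respondent share is:
  (320/1000)×50.7 + (160/1000)×58.1 + (240/1000)×62.3 + (280/1000)×66 = 58.952%
Post-stratified estimate weights by population shares:
  0.23×50.7 + 0.26×58.1 + 0.37×62.3 + 0.14×66 = 59.058%
Difference = 59.058 − 58.952 = 0.106 pp.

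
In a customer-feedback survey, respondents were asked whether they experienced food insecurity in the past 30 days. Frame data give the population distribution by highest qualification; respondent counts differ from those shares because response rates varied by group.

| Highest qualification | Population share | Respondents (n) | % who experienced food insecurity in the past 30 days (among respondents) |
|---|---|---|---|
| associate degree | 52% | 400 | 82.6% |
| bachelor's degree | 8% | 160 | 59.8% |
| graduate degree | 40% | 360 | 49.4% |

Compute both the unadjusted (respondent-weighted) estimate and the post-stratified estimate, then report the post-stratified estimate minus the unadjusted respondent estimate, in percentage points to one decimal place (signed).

Unadjusted (pooled respondent) estimate weights by respondent counts:
  (400/920)×82.6 + (160/920)×59.8 + (360/920)×49.4 = 65.6435%
Reweighting by population highest qualification shares:
  0.52×82.6 + 0.08×59.8 + 0.4×49.4 = 67.496%
Difference = 67.496 − 65.6435 = 1.8525 pp.

+1.9 percentage points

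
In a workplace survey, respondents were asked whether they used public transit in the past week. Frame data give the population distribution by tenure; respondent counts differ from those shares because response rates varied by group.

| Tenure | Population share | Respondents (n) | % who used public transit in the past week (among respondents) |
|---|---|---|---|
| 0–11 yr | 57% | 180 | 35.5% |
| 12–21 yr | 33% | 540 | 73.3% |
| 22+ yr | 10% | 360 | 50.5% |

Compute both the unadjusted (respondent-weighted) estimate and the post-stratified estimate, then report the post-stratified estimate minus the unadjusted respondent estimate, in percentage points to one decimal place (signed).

Unadjusted (pooled respondent) estimate weights by respondent counts:
  (180/1080)×35.5 + (540/1080)×73.3 + (360/1080)×50.5 = 59.4%
Post-stratified estimate weights by population shares:
  0.57×35.5 + 0.33×73.3 + 0.1×50.5 = 49.474%
Difference = 49.474 − 59.4 = -9.926 pp.

-9.9 percentage points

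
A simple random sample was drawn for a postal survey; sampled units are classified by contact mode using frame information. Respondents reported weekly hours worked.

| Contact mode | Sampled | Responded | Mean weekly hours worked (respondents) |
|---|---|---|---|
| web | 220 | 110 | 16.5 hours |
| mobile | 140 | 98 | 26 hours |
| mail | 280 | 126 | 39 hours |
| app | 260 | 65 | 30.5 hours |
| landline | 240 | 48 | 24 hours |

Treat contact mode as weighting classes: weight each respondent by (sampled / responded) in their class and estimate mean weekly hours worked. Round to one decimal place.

Response rates by class: web 110/220 = 50%, mobile 98/140 = 70%, mail 126/280 = 45%, app 65/260 = 25%, landline 48/240 = 20%.
Inverse-response-rate weighting restores each class to its sampled count, so class totals weight by n_sampled:
  web: 220 × 16.5 = 3630
  mobile: 140 × 26 = 3640
  mail: 280 × 39 = 10,920
  app: 260 × 30.5 = 7930
  landline: 240 × 24 = 5760
Adjusted estimate = 31,880 / 1,140 = 27.9649 → 28.0.

28.0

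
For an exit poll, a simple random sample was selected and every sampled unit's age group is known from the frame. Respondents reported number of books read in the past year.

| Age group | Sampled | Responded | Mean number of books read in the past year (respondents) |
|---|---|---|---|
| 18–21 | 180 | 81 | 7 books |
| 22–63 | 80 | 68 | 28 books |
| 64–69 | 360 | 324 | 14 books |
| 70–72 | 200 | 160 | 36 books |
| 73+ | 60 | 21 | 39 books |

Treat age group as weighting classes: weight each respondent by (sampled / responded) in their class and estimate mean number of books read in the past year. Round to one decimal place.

Class response rates: 18–21 81/180 = 45%, 22–63 68/80 = 85%, 64–69 324/360 = 90%, 70–72 160/200 = 80%, 73+ 21/60 = 35%.
With weight = n_sampled/n_responded per class, the weighted class total is n_sampled:
  18–21: 180 × 7 = 1260
  22–63: 80 × 28 = 2240
  64–69: 360 × 14 = 5040
  70–72: 200 × 36 = 7200
  73+: 60 × 39 = 2340
Adjusted estimate = 18,080 / 880 = 20.5455 → 20.5.

20.5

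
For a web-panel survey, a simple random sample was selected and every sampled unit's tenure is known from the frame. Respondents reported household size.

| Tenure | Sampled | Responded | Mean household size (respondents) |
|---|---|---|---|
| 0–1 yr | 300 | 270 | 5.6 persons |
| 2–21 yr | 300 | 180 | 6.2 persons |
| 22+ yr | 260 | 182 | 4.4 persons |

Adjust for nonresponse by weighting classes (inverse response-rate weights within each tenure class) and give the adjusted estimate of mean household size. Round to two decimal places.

Response rates by class: 0–1 yr 270/300 = 90%, 2–21 yr 180/300 = 60%, 22+ yr 182/260 = 70%.
With weight = n_sampled/n_responded per class, the weighted class total is n_sampled:
  0–1 yr: 300 × 5.6 = 1680
  2–21 yr: 300 × 6.2 = 1860
  22+ yr: 260 × 4.4 = 1144
Adjusted estimate = 4684 / 860 = 5.44651 → 5.45.

5.45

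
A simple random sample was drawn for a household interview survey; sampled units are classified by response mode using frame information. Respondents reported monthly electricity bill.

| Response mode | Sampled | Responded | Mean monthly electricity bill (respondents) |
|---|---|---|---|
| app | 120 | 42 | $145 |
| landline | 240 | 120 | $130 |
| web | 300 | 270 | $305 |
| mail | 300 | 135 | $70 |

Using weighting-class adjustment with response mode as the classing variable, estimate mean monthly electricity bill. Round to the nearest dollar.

Class response rates: app 42/120 = 35%, landline 120/240 = 50%, web 270/300 = 90%, mail 135/300 = 45%.
Each respondent's weight = sampled/responded in their class; summing within a class gives n_sampled, so:
  app: 120 × 145 = 17,400
  landline: 240 × 130 = 31,200
  web: 300 × 305 = 91,500
  mail: 300 × 70 = 21,000
Adjusted estimate = 161,100 / 960 = 167.812 → $168.

$168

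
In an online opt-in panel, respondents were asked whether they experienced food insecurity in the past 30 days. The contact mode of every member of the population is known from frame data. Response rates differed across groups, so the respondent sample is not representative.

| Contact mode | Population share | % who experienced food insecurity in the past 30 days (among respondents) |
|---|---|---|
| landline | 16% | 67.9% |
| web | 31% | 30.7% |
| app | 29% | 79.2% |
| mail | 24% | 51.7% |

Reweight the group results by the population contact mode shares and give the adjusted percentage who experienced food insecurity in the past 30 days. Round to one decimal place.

55.8%

Reweight to the known contact mode distribution:
  landline: 0.16 × 67.9 = 10.864
  web: 0.31 × 30.7 = 9.517
  app: 0.29 × 79.2 = 22.968
  mail: 0.24 × 51.7 = 12.408
Post-stratified estimate = 55.757 → 55.8%.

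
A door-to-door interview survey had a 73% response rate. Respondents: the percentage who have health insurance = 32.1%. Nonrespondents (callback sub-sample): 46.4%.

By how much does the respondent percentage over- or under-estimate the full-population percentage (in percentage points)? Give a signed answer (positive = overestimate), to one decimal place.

Nonresponse fraction = 1 − 0.73 = 0.27.
Bias = (nonresponse fraction) × (respondent percentage − nonrespondent percentage)
     = 0.27 × (32.1 − 46.4) = 0.27 × -14.3 = -3.861.

-3.9 percentage points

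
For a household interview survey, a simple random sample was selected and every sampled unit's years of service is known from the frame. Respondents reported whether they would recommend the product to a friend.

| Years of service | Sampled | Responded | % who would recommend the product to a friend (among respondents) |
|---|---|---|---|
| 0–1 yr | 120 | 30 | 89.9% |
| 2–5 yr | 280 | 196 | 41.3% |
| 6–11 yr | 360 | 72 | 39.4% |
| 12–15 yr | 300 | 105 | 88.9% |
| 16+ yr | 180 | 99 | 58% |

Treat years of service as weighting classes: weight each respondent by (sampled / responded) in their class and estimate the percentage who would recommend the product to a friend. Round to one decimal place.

Class response rates: 0–1 yr 30/120 = 25%, 2–5 yr 196/280 = 70%, 6–11 yr 72/360 = 20%, 12–15 yr 105/300 = 35%, 16+ yr 99/180 = 55%.
Weighting each respondent by the inverse class response rate inflates each class back to its sampled size, so the class weight is n_sampled:
  0–1 yr: 120 × 89.9 = 10,788
  2–5 yr: 280 × 41.3 = 11,564
  6–11 yr: 360 × 39.4 = 14,184
  12–15 yr: 300 × 88.9 = 26,670
  16+ yr: 180 × 58 = 10,440
Adjusted estimate = 73,646 / 1,240 = 59.3919 → 59.4%.

59.4%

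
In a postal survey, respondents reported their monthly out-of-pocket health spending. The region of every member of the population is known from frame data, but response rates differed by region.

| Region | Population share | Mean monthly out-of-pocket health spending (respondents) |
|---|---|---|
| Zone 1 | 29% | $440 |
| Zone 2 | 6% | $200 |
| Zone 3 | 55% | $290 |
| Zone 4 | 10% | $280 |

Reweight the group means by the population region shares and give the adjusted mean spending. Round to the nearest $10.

$330

Each cell contributes population-share × respondent value:
  Zone 1: 0.29 × 440 = 127.6
  Zone 2: 0.06 × 200 = 12
  Zone 3: 0.55 × 290 = 159.5
  Zone 4: 0.1 × 280 = 28
Post-stratified estimate = 327.1 → $330.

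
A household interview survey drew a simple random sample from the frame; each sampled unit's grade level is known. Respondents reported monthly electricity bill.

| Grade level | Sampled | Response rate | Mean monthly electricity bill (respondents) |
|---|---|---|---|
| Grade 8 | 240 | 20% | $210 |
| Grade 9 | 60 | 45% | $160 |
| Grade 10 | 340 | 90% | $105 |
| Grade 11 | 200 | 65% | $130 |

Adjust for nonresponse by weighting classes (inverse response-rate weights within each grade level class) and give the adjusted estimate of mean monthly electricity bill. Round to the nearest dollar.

Each respondent's weight = sampled/responded in their class; summing within a class gives n_sampled, so:
  Grade 8: 240 × 210 = 50,400
  Grade 9: 60 × 160 = 9600
  Grade 10: 340 × 105 = 35,700
  Grade 11: 200 × 130 = 26,000
Adjusted estimate = 121,700 / 840 = 144.881 → $145.

$145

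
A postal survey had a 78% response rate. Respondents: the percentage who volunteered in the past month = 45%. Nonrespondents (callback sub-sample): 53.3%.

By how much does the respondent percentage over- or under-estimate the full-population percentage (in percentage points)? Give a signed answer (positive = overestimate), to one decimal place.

Nonresponse fraction = 1 − 0.78 = 0.22.
Bias = (nonresponse fraction) × (respondent percentage − nonrespondent percentage)
     = 0.22 × (45 − 53.3) = 0.22 × -8.3 = -1.826.

-1.8 percentage points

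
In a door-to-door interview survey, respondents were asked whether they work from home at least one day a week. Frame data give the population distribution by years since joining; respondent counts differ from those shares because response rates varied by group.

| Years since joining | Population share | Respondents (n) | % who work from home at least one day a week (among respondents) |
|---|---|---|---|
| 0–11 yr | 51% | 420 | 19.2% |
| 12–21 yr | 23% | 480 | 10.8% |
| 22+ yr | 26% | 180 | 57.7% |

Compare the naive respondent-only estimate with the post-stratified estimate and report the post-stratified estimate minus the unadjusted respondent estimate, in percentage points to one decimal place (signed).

+5.4 percentage points

Without adjustment, the pooled respondent share is:
  (420/1080)×19.2 + (480/1080)×10.8 + (180/1080)×57.7 = 21.8833%
Post-stratifying to population shares instead:
  0.51×19.2 + 0.23×10.8 + 0.26×57.7 = 27.278%
Difference = 27.278 − 21.8833 = 5.3947 pp.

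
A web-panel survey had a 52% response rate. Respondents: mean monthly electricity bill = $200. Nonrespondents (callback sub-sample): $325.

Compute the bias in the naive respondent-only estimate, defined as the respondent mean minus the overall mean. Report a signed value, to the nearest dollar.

Nonresponse fraction = 1 − 0.52 = 0.48.
Bias = (nonresponse fraction) × (respondent mean − nonrespondent mean)
     = 0.48 × (200 − 325) = 0.48 × -125 = -60.

-$60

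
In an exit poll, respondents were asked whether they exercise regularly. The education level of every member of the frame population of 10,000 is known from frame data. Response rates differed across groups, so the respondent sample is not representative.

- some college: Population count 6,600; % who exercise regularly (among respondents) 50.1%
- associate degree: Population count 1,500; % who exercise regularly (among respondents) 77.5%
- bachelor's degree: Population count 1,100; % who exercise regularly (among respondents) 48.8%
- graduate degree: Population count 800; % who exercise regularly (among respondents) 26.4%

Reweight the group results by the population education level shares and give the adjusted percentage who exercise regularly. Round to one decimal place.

Each cell contributes population-share × respondent value:
  some college: (6,600/10,000) × 50.1 = 33.066
  associate degree: (1,500/10,000) × 77.5 = 11.625
  bachelor's degree: (1,100/10,000) × 48.8 = 5.368
  graduate degree: (800/10,000) × 26.4 = 2.112
Post-stratified estimate = 52.171 → 52.2%.

52.2%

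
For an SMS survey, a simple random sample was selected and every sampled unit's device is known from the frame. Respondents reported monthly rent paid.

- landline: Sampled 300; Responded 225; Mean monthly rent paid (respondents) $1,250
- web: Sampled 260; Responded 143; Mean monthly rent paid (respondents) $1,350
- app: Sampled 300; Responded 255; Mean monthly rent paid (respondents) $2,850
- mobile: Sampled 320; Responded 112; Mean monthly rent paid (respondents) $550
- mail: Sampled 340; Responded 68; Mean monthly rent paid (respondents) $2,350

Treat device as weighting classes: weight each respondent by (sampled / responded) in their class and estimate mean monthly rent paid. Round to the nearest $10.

Class response rates: landline 225/300 = 75%, web 143/260 = 55%, app 255/300 = 85%, mobile 112/320 = 35%, mail 68/340 = 20%.
Weighting each respondent by the inverse class response rate inflates each class back to its sampled size, so the class weight is n_sampled:
  landline: 300 × 1250 = 375,000
  web: 260 × 1350 = 351,000
  app: 300 × 2850 = 855,000
  mobile: 320 × 550 = 176,000
  mail: 340 × 2350 = 799,000
Adjusted estimate = 2,556,000 / 1,520 = 1681.58 → $1,680.

$1,680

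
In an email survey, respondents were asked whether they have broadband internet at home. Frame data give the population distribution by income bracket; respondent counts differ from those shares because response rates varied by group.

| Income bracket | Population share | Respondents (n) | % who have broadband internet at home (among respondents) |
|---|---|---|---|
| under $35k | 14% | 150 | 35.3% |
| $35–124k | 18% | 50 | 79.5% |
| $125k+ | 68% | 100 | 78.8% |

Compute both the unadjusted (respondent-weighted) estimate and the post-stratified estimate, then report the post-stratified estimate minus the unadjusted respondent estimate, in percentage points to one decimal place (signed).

+15.7 percentage points

Naive respondent-only estimate (weights = respondent counts):
  (150/300)×35.3 + (50/300)×79.5 + (100/300)×78.8 = 57.1667%
Post-stratified estimate weights by population shares:
  0.14×35.3 + 0.18×79.5 + 0.68×78.8 = 72.836%
Difference = 72.836 − 57.1667 = 15.6693 pp.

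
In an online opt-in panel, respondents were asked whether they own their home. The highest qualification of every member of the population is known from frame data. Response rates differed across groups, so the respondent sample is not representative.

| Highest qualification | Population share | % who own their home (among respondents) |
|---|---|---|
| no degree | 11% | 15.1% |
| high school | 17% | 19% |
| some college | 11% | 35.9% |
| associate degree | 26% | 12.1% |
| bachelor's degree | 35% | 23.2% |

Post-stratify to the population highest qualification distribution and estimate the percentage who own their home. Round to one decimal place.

20.1%

Weight each group's respondent value by its population share:
  no degree: 0.11 × 15.1 = 1.661
  high school: 0.17 × 19 = 3.23
  some college: 0.11 × 35.9 = 3.949
  associate degree: 0.26 × 12.1 = 3.146
  bachelor's degree: 0.35 × 23.2 = 8.12
Post-stratified estimate = 20.106 → 20.1%.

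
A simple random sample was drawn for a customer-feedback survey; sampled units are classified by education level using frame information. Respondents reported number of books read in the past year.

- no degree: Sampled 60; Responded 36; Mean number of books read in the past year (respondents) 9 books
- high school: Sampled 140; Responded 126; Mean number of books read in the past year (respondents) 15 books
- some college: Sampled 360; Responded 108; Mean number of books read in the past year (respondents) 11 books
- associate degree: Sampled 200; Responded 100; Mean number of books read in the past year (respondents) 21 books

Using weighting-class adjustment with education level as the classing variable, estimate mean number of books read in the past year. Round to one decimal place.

14.2

Response rates by class: no degree 36/60 = 60%, high school 126/140 = 90%, some college 108/360 = 30%, associate degree 100/200 = 50%.
Inverse-response-rate weighting restores each class to its sampled count, so class totals weight by n_sampled:
  no degree: 60 × 9 = 540
  high school: 140 × 15 = 2100
  some college: 360 × 11 = 3960
  associate degree: 200 × 21 = 4200
Adjusted estimate = 10,800 / 760 = 14.2105 → 14.2.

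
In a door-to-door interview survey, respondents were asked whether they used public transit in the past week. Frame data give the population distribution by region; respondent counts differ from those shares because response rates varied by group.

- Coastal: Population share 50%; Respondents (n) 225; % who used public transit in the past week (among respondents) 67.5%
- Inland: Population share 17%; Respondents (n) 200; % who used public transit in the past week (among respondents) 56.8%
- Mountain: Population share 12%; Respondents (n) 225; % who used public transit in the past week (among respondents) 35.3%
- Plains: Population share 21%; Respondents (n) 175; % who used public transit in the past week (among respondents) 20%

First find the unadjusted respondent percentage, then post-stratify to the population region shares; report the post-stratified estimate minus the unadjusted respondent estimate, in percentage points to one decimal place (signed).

Without adjustment, the pooled respondent share is:
  (225/825)×67.5 + (200/825)×56.8 + (225/825)×35.3 + (175/825)×20 = 46.0485%
Reweighting by population region shares:
  0.5×67.5 + 0.17×56.8 + 0.12×35.3 + 0.21×20 = 51.842%
Difference = 51.842 − 46.0485 = 5.7935 pp.

+5.8 percentage points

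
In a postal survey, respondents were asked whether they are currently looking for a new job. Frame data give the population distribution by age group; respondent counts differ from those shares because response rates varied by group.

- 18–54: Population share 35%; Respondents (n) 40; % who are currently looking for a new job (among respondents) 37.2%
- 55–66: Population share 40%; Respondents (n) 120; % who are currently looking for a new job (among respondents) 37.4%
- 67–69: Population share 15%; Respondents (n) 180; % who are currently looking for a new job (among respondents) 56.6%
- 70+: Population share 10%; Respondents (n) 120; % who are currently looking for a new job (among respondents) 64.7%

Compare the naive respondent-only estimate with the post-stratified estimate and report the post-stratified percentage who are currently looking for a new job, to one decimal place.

Without adjustment, the pooled respondent share is:
  (40/460)×37.2 + (120/460)×37.4 + (180/460)×56.6 + (120/460)×64.7 = 52.0174%
Post-stratifying to population shares instead:
  0.35×37.2 + 0.4×37.4 + 0.15×56.6 + 0.1×64.7 = 42.94%

42.9%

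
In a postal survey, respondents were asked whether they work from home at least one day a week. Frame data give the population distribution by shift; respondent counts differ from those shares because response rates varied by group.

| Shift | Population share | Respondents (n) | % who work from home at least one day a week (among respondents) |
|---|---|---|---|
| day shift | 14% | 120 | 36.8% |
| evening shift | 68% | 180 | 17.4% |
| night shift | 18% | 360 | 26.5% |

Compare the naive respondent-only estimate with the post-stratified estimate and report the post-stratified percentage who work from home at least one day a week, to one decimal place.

21.8%

Naive respondent-only estimate (weights = respondent counts):
  (120/660)×36.8 + (180/660)×17.4 + (360/660)×26.5 = 25.8909%
Post-stratifying to population shares instead:
  0.14×36.8 + 0.68×17.4 + 0.18×26.5 = 21.754%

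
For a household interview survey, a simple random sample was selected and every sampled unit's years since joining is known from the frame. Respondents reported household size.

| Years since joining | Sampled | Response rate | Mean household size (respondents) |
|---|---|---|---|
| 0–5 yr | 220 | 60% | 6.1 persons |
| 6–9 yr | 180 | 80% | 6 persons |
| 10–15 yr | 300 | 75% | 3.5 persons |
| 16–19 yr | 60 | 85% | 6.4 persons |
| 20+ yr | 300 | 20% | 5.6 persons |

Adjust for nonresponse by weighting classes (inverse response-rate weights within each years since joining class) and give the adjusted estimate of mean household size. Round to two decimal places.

Inverse-response-rate weighting restores each class to its sampled count, so class totals weight by n_sampled:
  0–5 yr: 220 × 6.1 = 1342
  6–9 yr: 180 × 6 = 1080
  10–15 yr: 300 × 3.5 = 1050
  16–19 yr: 60 × 6.4 = 384
  20+ yr: 300 × 5.6 = 1680
Adjusted estimate = 5536 / 1,060 = 5.22264 → 5.22.

5.22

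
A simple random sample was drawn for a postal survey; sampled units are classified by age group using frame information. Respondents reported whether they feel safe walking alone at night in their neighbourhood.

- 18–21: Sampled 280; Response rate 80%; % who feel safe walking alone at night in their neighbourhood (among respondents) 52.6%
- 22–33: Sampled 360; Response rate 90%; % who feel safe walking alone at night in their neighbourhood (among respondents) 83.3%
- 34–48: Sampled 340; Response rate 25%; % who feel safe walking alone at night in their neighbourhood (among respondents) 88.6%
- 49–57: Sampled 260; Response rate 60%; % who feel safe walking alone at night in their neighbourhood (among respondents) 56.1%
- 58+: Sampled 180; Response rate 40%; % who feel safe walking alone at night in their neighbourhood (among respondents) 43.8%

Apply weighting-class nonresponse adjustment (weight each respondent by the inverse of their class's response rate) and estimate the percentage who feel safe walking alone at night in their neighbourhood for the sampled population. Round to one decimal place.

Each respondent's weight = sampled/responded in their class; summing within a class gives n_sampled, so:
  18–21: 280 × 52.6 = 14,728
  22–33: 360 × 83.3 = 29,988
  34–48: 340 × 88.6 = 30124
  49–57: 260 × 56.1 = 14,586
  58+: 180 × 43.8 = 7884
Adjusted estimate = 97,310 / 1,420 = 68.5282 → 68.5%.

68.5%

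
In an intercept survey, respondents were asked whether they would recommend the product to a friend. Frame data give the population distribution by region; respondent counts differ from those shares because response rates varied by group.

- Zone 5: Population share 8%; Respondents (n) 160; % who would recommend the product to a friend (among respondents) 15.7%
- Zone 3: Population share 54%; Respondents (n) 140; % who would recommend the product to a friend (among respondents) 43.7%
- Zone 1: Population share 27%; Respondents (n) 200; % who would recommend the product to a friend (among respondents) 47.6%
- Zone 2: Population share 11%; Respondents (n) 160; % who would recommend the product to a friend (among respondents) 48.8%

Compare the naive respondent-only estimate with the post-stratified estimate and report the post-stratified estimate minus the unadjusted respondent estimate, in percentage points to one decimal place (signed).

+3.7 percentage points

Unadjusted (pooled respondent) estimate weights by respondent counts:
  (160/660)×15.7 + (140/660)×43.7 + (200/660)×47.6 + (160/660)×48.8 = 39.3303%
Reweighting by population region shares:
  0.08×15.7 + 0.54×43.7 + 0.27×47.6 + 0.11×48.8 = 43.074%
Difference = 43.074 − 39.3303 = 3.7437 pp.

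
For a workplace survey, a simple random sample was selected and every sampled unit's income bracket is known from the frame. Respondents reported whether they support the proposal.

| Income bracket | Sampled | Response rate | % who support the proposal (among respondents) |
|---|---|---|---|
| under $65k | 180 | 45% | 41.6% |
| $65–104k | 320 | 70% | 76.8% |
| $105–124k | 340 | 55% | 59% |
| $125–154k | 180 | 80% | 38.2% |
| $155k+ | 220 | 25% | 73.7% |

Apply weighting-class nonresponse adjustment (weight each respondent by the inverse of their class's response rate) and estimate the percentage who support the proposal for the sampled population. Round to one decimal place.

60.7%

Weighting each respondent by the inverse class response rate inflates each class back to its sampled size, so the class weight is n_sampled:
  under $65k: 180 × 41.6 = 7488
  $65–104k: 320 × 76.8 = 24,576
  $105–124k: 340 × 59 = 20,060
  $125–154k: 180 × 38.2 = 6876
  $155k+: 220 × 73.7 = 16,214
Adjusted estimate = 75,214 / 1,240 = 60.6565 → 60.7%.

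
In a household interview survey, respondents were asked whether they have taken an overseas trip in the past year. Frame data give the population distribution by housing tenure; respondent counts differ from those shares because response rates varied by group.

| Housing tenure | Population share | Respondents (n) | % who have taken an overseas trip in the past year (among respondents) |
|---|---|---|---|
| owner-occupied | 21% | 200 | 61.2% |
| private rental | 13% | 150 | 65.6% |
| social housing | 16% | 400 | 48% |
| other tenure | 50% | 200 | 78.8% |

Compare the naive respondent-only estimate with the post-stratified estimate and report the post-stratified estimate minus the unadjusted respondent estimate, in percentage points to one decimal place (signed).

+8.4 percentage points

Naive respondent-only estimate (weights = respondent counts):
  (200/950)×61.2 + (150/950)×65.6 + (400/950)×48 + (200/950)×78.8 = 60.0421%
Post-stratifying to population shares instead:
  0.21×61.2 + 0.13×65.6 + 0.16×48 + 0.5×78.8 = 68.46%
Difference = 68.46 − 60.0421 = 8.4179 pp.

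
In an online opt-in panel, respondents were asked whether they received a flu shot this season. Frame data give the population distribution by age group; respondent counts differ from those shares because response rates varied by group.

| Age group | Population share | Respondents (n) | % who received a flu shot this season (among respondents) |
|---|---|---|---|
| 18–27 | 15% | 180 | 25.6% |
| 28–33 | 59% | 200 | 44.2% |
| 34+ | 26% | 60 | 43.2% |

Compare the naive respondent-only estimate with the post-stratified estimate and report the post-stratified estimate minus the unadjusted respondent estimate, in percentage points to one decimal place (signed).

+4.7 percentage points

Naive respondent-only estimate (weights = respondent counts):
  (180/440)×25.6 + (200/440)×44.2 + (60/440)×43.2 = 36.4545%
Reweighting by population age group shares:
  0.15×25.6 + 0.59×44.2 + 0.26×43.2 = 41.15%
Difference = 41.15 − 36.4545 = 4.6955 pp.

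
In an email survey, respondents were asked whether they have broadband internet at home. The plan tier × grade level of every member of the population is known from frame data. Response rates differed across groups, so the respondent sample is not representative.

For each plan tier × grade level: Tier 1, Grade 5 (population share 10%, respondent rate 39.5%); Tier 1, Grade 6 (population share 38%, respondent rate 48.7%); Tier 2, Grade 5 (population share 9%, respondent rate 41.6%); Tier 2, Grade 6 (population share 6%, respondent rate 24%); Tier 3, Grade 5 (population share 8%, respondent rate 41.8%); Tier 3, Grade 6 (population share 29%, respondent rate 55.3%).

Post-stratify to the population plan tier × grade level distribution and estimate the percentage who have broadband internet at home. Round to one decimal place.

47.0%

Reweight to the known plan tier × grade level distribution:
  Tier 1, Grade 5: 0.1 × 39.5 = 3.95
  Tier 1, Grade 6: 0.38 × 48.7 = 18.506
  Tier 2, Grade 5: 0.09 × 41.6 = 3.744
  Tier 2, Grade 6: 0.06 × 24 = 1.44
  Tier 3, Grade 5: 0.08 × 41.8 = 3.344
  Tier 3, Grade 6: 0.29 × 55.3 = 16.037
Post-stratified estimate = 47.021 → 47.0%.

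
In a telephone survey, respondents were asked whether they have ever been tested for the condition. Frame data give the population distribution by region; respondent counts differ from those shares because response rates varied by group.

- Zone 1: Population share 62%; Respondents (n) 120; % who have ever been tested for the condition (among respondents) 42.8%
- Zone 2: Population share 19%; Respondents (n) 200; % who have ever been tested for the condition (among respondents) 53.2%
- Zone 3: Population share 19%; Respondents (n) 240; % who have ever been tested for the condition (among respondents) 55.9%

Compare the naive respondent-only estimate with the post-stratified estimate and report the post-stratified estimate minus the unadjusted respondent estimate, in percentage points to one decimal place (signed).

Unadjusted (pooled respondent) estimate weights by respondent counts:
  (120/560)×42.8 + (200/560)×53.2 + (240/560)×55.9 = 52.1286%
Reweighting by population region shares:
  0.62×42.8 + 0.19×53.2 + 0.19×55.9 = 47.265%
Difference = 47.265 − 52.1286 = -4.8636 pp.

-4.9 percentage points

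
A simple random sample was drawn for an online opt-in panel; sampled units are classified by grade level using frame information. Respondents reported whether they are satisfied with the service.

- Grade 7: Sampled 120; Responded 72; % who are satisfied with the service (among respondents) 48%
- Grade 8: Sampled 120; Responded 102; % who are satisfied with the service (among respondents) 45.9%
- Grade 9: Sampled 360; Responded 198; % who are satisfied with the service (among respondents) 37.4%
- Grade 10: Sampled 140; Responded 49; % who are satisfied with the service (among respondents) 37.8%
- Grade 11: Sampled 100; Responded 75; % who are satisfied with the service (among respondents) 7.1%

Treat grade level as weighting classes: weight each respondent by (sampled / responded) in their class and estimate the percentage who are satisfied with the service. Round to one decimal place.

36.6%

Class response rates: Grade 7 72/120 = 60%, Grade 8 102/120 = 85%, Grade 9 198/360 = 55%, Grade 10 49/140 = 35%, Grade 11 75/100 = 75%.
Inverse-response-rate weighting restores each class to its sampled count, so class totals weight by n_sampled:
  Grade 7: 120 × 48 = 5760
  Grade 8: 120 × 45.9 = 5508
  Grade 9: 360 × 37.4 = 13,464
  Grade 10: 140 × 37.8 = 5292
  Grade 11: 100 × 7.1 = 710
Adjusted estimate = 30,734 / 840 = 36.5881 → 36.6%.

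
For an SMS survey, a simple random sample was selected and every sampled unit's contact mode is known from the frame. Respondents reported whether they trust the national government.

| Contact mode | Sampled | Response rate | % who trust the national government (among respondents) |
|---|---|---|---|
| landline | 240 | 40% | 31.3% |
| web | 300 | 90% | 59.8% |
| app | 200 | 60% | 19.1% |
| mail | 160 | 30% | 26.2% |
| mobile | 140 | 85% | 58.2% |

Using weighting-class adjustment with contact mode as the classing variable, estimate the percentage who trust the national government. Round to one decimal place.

40.0%

Weighting each respondent by the inverse class response rate inflates each class back to its sampled size, so the class weight is n_sampled:
  landline: 240 × 31.3 = 7512
  web: 300 × 59.8 = 17,940
  app: 200 × 19.1 = 3820
  mail: 160 × 26.2 = 4192
  mobile: 140 × 58.2 = 8148
Adjusted estimate = 41,612 / 1,040 = 40.0115 → 40.0%.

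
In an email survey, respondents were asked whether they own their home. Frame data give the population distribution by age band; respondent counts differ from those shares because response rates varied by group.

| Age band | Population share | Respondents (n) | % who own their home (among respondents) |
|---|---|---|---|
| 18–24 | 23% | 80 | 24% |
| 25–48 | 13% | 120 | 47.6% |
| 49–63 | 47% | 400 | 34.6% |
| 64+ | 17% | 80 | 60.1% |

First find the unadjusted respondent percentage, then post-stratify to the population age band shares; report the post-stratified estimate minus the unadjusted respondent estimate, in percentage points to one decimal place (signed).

Without adjustment, the pooled respondent share is:
  (80/680)×24 + (120/680)×47.6 + (400/680)×34.6 + (80/680)×60.1 = 38.6471%
Post-stratifying to population shares instead:
  0.23×24 + 0.13×47.6 + 0.47×34.6 + 0.17×60.1 = 38.187%
Difference = 38.187 − 38.6471 = -0.4601 pp.

-0.5 percentage points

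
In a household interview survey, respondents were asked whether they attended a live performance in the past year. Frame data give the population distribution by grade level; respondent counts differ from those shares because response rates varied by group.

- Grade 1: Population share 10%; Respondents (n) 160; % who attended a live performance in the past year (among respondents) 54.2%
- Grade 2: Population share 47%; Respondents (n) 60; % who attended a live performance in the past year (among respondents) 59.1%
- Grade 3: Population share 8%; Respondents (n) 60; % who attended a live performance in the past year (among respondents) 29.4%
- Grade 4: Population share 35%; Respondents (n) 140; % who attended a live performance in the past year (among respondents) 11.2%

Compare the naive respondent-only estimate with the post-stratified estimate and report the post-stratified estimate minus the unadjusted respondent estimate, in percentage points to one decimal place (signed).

+2.4 percentage points

Naive respondent-only estimate (weights = respondent counts):
  (160/420)×54.2 + (60/420)×59.1 + (60/420)×29.4 + (140/420)×11.2 = 37.0238%
Post-stratified estimate weights by population shares:
  0.1×54.2 + 0.47×59.1 + 0.08×29.4 + 0.35×11.2 = 39.469%
Difference = 39.469 − 37.0238 = 2.4452 pp.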